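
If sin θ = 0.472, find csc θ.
csc θ = 1/sin θ = 2.119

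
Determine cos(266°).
cos(266°) = -0.06976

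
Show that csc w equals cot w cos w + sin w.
RHS = cos²w/sin w + sin w = (cos²w + sin²w)/sin w = 1/sin w = csc w = LHS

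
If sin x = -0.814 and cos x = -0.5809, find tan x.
tan x = sin x / cos x = 1.401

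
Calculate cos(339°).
cos(339°) = 0.9336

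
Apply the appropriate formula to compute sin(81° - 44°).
sin(81° - 44°) = sin 81° cos 44° - cos 81° sin 44° = 0.6018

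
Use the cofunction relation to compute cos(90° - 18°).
cos(90° - 18°) = sin(18°) = 0.309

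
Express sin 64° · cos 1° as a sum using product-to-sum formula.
sin 64° cos 1° = (1/2)[sin(64°+1°) + sin(64°-1°)]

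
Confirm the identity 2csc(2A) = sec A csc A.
LHS = 2/sin(2A) = 2/(2 sin A cos A) = 1/(sin A cos A) = (1/cos A)(1/sin A) = sec A csc A = RHS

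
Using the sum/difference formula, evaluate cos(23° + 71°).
cos(23° + 71°) = cos 23° cos 71° - sin 23° sin 71° = -0.06976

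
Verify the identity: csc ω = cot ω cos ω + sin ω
RHS = cos²ω/sin ω + sin ω = (cos²ω + sin²ω)/sin ω = 1/sin ω = csc ω = LHS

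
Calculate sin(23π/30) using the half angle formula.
sin(23π/30) = √((1 - cos 23π/15)/2) = 0.6691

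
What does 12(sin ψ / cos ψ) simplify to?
12(sin ψ / cos ψ) = 12(tan ψ) (using Quotient identity)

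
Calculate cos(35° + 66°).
cos(35° + 66°) = cos 35° cos 66° - sin 35° sin 66° = -0.1908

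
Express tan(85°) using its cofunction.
tan(85°) = cot(90° - 85°) = cot(5°)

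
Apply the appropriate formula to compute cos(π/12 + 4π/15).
cos(π/12 + 4π/15) = cos π/12 cos 4π/15 - sin π/12 sin 4π/15 = 0.454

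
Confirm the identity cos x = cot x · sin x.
RHS = (cos x/sin x) · sin x = cos x = LHS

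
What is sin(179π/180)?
sin(179π/180) = 0.01745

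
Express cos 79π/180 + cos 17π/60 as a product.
cos 79π/180 + cos 17π/60 = 2 cos(13π/36) cos(7π/90)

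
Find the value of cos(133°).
cos(133°) = -0.682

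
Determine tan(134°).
tan(134°) = -1.036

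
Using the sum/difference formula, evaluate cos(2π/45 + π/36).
cos(2π/45 + π/36) = cos 2π/45 cos π/36 - sin 2π/45 sin π/36 = 0.9744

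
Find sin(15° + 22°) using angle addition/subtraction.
sin(15° + 22°) = sin 15° cos 22° + cos 15° sin 22° = 0.6018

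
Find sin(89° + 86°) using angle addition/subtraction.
sin(89° + 86°) = sin 89° cos 86° + cos 89° sin 86° = 0.08716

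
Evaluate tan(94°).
tan(94°) = -14.3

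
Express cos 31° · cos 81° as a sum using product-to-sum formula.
cos 31° cos 81° = (1/2)[cos(31°-81°) + cos(31°+81°)]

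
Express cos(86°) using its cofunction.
cos(86°) = sin(90° - 86°) = sin(4°)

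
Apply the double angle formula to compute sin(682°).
sin(682°) = 2 sin 341° cos 341° = -0.6157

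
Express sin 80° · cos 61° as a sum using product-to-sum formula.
sin 80° cos 61° = (1/2)[sin(80°+61°) + sin(80°-61°)]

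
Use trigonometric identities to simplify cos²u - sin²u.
cos²u - sin²u = cos(2u) (using Double angle)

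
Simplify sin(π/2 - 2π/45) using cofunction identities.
sin(π/2 - 2π/45) = cos(2π/45)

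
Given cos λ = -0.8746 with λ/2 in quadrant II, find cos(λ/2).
cos(λ/2) = ±√((1 + cos λ)/2); negative since λ/2 ∈ QII, so cos(λ/2) = -0.2504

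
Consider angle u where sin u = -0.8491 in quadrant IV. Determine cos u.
cos u = √(1 - sin²u) = 0.5282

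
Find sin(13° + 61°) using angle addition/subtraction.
sin(13° + 61°) = sin 13° cos 61° + cos 13° sin 61° = 0.9613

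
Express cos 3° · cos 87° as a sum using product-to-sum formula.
cos 3° cos 87° = (1/2)[cos(3°-87°) + cos(3°+87°)]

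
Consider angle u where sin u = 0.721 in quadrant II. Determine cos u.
cos u = ±√(1 - sin²u) = -0.6929 (negative in QII)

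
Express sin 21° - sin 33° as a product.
sin 21° - sin 33° = 2 cos(27°) sin(-6°)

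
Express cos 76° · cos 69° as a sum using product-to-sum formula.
cos 76° cos 69° = (1/2)[cos(76°-69°) + cos(76°+69°)]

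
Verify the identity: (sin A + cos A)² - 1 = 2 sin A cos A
LHS = sin²A + 2 sin A cos A + cos²A - 1 = (sin²A + cos²A) + 2 sin A cos A - 1 = 1 + 2 sin A cos A - 1 = 2 sin A cos A = RHS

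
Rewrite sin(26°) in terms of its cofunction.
sin(26°) = cos(90° - 26°) = cos(64°)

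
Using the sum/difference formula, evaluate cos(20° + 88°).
cos(20° + 88°) = cos 20° cos 88° - sin 20° sin 88° = -0.309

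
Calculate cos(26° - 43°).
cos(26° - 43°) = cos 26° cos 43° + sin 26° sin 43° = 0.9563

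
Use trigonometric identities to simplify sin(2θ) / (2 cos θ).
sin(2θ) / (2 cos θ) = sin θ (using Double angle)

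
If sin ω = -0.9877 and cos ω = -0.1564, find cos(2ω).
cos(2ω) = cos²ω - sin²ω = -0.9511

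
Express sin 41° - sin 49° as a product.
sin 41° - sin 49° = 2 cos(45°) sin(-4°)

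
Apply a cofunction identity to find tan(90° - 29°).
tan(90° - 29°) = cot(29°) = 1.804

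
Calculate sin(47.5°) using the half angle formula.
sin(47.5°) = √((1 - cos 95°)/2) = 0.7373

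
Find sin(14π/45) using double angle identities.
sin(14π/45) = 2 sin 7π/45 cos 7π/45 = 0.829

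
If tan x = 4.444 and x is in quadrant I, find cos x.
cos x = 0.2195 (using tan²x + 1 = sec²x)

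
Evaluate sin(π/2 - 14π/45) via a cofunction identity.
sin(π/2 - 14π/45) = cos(14π/45) = 0.5592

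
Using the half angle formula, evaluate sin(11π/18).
sin(11π/18) = √((1 - cos 11π/9)/2) = 0.9397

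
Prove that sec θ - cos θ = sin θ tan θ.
LHS = 1/cos θ - cos θ = (1 - cos²θ)/cos θ = sin²θ/cos θ = sin θ · (sin θ/cos θ) = sin θ tan θ = RHS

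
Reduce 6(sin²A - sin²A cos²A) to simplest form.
6(sin²A - sin²A cos²A) = 6(sin⁴A) (using Factoring)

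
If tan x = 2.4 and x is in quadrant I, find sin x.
sin x = 0.9231 (using tan²x + 1 = sec²x)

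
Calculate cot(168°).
cot(168°) = -4.705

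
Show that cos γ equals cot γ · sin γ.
RHS = (cos γ/sin γ) · sin γ = cos γ = LHS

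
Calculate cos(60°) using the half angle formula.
cos(60°) = √((1 + cos 120°)/2) = 1/2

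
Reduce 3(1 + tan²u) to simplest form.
3(1 + tan²u) = 3(sec²u) (using Pythagorean identity)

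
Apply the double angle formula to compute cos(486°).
cos(486°) = cos²243° - sin²243° = -0.5878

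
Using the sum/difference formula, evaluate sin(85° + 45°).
sin(85° + 45°) = sin 85° cos 45° + cos 85° sin 45° = 0.766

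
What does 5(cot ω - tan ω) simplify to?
5(cot ω - tan ω) = 5(2 cot(2ω)) (using Double angle)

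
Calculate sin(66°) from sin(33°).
sin(66°) = 2 sin 33° cos 33° = 0.9135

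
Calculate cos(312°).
cos(312°) = 0.6691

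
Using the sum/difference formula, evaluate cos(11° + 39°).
cos(11° + 39°) = cos 11° cos 39° - sin 11° sin 39° = 0.6428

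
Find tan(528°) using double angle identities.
tan(528°) = 2 tan 264° / (1 - tan²264°) = -0.2126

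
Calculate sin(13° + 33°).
sin(13° + 33°) = sin 13° cos 33° + cos 13° sin 33° = 0.7193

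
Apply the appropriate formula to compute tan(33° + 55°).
tan(33° + 55°) = (tan 33° + tan 55°)/(1 - tan 33° tan 55°) = 28.64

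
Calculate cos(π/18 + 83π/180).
cos(π/18 + 83π/180) = cos π/18 cos 83π/180 - sin π/18 sin 83π/180 = -0.05234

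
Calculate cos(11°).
cos(11°) = 0.9816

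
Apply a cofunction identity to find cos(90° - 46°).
cos(90° - 46°) = sin(46°) = 0.7193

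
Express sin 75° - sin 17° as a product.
sin 75° - sin 17° = 2 cos(46°) sin(29°)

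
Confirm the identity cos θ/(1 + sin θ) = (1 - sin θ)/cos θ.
RHS = (1 - sin θ)(1 + sin θ) / (cos θ(1 + sin θ)) = (1 - sin²θ) / (cos θ(1 + sin θ)) = cos²θ / (cos θ(1 + sin θ)) = cos θ/(1 + sin θ) = LHS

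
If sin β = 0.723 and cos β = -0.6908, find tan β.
tan β = sin β / cos β = -1.047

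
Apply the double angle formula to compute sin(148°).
sin(148°) = 2 sin 74° cos 74° = 0.5299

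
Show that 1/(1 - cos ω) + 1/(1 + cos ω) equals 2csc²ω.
LHS = [(1 + cos ω) + (1 - cos ω)] / [(1 - cos ω)(1 + cos ω)] = 2/(1 - cos²ω) = 2/sin²ω = 2csc²ω = RHS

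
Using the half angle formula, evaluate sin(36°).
sin(36°) = √((1 - cos 72°)/2) = 0.5878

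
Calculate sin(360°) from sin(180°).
sin(360°) = 2 sin 180° cos 180° = 0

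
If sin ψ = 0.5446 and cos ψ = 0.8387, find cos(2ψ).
cos(2ψ) = cos²ψ - sin²ψ = 0.4068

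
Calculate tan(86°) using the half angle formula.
tan(86°) = sin 172° / (1 + cos 172°) = 14.3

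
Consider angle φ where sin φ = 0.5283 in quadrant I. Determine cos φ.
cos φ = √(1 - sin²φ) = 0.8491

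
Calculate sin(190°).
sin(190°) = -0.1736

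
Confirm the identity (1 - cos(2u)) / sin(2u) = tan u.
LHS = 2sin²u / (2 sin u cos u) = sin u/cos u = tan u = RHS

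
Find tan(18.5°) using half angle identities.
tan(18.5°) = sin 37° / (1 + cos 37°) = 0.3346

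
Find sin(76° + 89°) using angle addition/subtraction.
sin(76° + 89°) = sin 76° cos 89° + cos 76° sin 89° = (√6-√2)/4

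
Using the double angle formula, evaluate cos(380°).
cos(380°) = cos²190° - sin²190° = 0.9397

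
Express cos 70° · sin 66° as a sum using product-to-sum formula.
cos 70° sin 66° = (1/2)[sin(70°+66°) - sin(70°-66°)]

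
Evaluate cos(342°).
cos(342°) = 0.9511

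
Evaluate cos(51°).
cos(51°) = 0.6293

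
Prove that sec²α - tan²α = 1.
LHS = 1/cos²α - sin²α/cos²α = (1 - sin²α)/cos²α = cos²α/cos²α = 1 = RHS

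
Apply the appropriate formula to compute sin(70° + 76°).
sin(70° + 76°) = sin 70° cos 76° + cos 70° sin 76° = 0.5592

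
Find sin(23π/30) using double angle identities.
sin(23π/30) = 2 sin 23π/60 cos 23π/60 = 0.6691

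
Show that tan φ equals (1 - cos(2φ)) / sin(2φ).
RHS = 2sin²φ / (2 sin φ cos φ) = sin φ/cos φ = tan φ = LHS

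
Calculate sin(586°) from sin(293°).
sin(586°) = 2 sin 293° cos 293° = -0.7193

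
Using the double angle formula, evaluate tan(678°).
tan(678°) = 2 tan 339° / (1 - tan²339°) = -0.9004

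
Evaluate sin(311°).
sin(311°) = -0.7547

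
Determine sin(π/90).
sin(π/90) = 0.0349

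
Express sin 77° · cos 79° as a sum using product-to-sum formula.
sin 77° cos 79° = (1/2)[sin(77°+79°) + sin(77°-79°)]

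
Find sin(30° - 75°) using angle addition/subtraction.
sin(30° - 75°) = sin 30° cos 75° - cos 30° sin 75° = -√2/2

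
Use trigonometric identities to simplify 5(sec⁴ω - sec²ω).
5(sec⁴ω - sec²ω) = 5(tan⁴ω + tan²ω) (using Pythagorean)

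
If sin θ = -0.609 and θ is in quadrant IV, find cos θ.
cos θ = 0.7932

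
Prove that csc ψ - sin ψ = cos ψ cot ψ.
LHS = 1/sin ψ - sin ψ = (1 - sin²ψ)/sin ψ = cos²ψ/sin ψ = cos ψ · (cos ψ/sin ψ) = cos ψ cot ψ = RHS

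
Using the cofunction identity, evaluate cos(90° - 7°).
cos(90° - 7°) = sin(7°) = 0.1219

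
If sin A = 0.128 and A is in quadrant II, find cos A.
cos A = -0.9918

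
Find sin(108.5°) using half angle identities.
sin(108.5°) = √((1 - cos 217°)/2) = 0.9483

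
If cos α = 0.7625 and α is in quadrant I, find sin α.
sin α = 0.647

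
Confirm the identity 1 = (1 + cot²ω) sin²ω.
RHS = csc²ω · sin²ω = (1/sin²ω) · sin²ω = 1 = LHS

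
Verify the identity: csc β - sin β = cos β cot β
LHS = 1/sin β - sin β = (1 - sin²β)/sin β = cos²β/sin β = cos β · (cos β/sin β) = cos β cot β = RHS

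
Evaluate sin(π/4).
sin(π/4) = √2/2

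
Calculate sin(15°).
sin(15°) = (√6-√2)/4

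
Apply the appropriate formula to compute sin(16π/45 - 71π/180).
sin(16π/45 - 71π/180) = sin 16π/45 cos 71π/180 - cos 16π/45 sin 71π/180 = -0.1219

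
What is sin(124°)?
sin(124°) = 0.829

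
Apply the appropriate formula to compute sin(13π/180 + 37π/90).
sin(13π/180 + 37π/90) = sin 13π/180 cos 37π/90 + cos 13π/180 sin 37π/90 = 0.9986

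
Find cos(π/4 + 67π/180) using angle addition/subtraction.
cos(π/4 + 67π/180) = cos π/4 cos 67π/180 - sin π/4 sin 67π/180 = -0.3746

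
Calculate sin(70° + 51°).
sin(70° + 51°) = sin 70° cos 51° + cos 70° sin 51° = 0.8572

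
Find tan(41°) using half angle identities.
tan(41°) = sin 82° / (1 + cos 82°) = 0.8693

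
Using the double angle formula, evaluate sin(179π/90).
sin(179π/90) = 2 sin 179π/180 cos 179π/180 = -0.0349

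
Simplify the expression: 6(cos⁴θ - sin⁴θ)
6(cos⁴θ - sin⁴θ) = 6(cos(2θ)) (using Factoring + double angle)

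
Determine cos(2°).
cos(2°) = 0.9994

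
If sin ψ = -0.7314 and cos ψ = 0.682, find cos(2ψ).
cos(2ψ) = cos²ψ - sin²ψ = -0.06982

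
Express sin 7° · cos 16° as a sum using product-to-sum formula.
sin 7° cos 16° = (1/2)[sin(7°+16°) + sin(7°-16°)]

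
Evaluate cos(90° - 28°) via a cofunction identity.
cos(90° - 28°) = sin(28°) = 0.4695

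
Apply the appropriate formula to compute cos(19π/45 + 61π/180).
cos(19π/45 + 61π/180) = cos 19π/45 cos 61π/180 - sin 19π/45 sin 61π/180 = -0.7314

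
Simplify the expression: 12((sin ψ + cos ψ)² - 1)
12((sin ψ + cos ψ)² - 1) = 12(sin(2ψ)) (using Pythagorean + double angle)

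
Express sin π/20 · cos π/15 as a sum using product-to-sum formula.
sin π/20 cos π/15 = (1/2)[sin(π/20+π/15) + sin(π/20-π/15)]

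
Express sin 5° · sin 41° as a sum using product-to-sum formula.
sin 5° sin 41° = (1/2)[cos(5°-41°) - cos(5°+41°)]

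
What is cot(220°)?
cot(220°) = 1.192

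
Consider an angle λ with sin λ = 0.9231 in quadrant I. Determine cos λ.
cos λ = √(1 - sin²λ) = 0.3846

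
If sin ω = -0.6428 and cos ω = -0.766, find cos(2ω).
cos(2ω) = cos²ω - sin²ω = 0.1736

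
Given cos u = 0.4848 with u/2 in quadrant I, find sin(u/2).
sin(u/2) = ±√((1 - cos u)/2); positive since u/2 ∈ QI, so sin(u/2) = 0.5075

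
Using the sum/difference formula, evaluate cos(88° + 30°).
cos(88° + 30°) = cos 88° cos 30° - sin 88° sin 30° = -0.4695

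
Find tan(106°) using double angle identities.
tan(106°) = 2 tan 53° / (1 - tan²53°) = -3.487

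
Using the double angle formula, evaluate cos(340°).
cos(340°) = cos²170° - sin²170° = 0.9397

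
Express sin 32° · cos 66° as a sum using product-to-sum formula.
sin 32° cos 66° = (1/2)[sin(32°+66°) + sin(32°-66°)]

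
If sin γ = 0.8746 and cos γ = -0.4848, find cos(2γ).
cos(2γ) = cos²γ - sin²γ = -0.5299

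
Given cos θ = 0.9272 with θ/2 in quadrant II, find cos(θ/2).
cos(θ/2) = ±√((1 + cos θ)/2); negative since θ/2 ∈ QII, so cos(θ/2) = -0.9816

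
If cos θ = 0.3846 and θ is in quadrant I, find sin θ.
sin θ = 0.9231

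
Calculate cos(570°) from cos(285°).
cos(570°) = 2cos²285° - 1 = -√3/2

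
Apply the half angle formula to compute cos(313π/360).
cos(313π/360) = -√((1 + cos 313π/180)/2) = -0.9171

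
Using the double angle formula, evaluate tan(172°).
tan(172°) = 2 tan 86° / (1 - tan²86°) = -0.1405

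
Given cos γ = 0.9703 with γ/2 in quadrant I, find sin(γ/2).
sin(γ/2) = ±√((1 - cos γ)/2); positive since γ/2 ∈ QI, so sin(γ/2) = 0.1219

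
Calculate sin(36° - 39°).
sin(36° - 39°) = sin 36° cos 39° - cos 36° sin 39° = -0.05234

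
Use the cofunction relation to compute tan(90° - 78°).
tan(90° - 78°) = cot(78°) = 0.2126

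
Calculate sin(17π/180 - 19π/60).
sin(17π/180 - 19π/60) = sin 17π/180 cos 19π/60 - cos 17π/180 sin 19π/60 = -0.6428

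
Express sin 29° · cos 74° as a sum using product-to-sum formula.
sin 29° cos 74° = (1/2)[sin(29°+74°) + sin(29°-74°)]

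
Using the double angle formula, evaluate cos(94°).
cos(94°) = 2cos²47° - 1 = -0.06976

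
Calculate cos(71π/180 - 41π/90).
cos(71π/180 - 41π/90) = cos 71π/180 cos 41π/90 + sin 71π/180 sin 41π/90 = 0.9816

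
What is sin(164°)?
sin(164°) = 0.2756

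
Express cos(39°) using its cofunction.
cos(39°) = sin(90° - 39°) = sin(51°)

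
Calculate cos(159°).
cos(159°) = -0.9336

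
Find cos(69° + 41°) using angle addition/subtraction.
cos(69° + 41°) = cos 69° cos 41° - sin 69° sin 41° = -0.342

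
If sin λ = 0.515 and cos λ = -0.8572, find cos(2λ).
cos(2λ) = cos²λ - sin²λ = 0.4696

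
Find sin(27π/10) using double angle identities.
sin(27π/10) = 2 sin 27π/20 cos 27π/20 = 0.809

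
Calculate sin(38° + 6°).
sin(38° + 6°) = sin 38° cos 6° + cos 38° sin 6° = 0.6947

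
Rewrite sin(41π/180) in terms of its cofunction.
sin(41π/180) = cos(π/2 - 41π/180) = cos(49π/180)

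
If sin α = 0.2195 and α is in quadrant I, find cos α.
cos α = 0.9756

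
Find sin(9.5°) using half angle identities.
sin(9.5°) = √((1 - cos 19°)/2) = 0.165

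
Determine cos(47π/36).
cos(47π/36) = -0.5736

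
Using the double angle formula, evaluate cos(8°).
cos(8°) = cos²4° - sin²4° = 0.9903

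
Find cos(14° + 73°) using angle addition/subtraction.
cos(14° + 73°) = cos 14° cos 73° - sin 14° sin 73° = 0.05234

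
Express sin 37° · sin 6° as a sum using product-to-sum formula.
sin 37° sin 6° = (1/2)[cos(37°-6°) - cos(37°+6°)]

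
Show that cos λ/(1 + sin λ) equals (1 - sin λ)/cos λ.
RHS = (1 - sin λ)(1 + sin λ) / (cos λ(1 + sin λ)) = (1 - sin²λ) / (cos λ(1 + sin λ)) = cos²λ / (cos λ(1 + sin λ)) = cos λ/(1 + sin λ) = LHS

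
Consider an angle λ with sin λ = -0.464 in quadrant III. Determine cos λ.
cos λ = ±√(1 - sin²λ) = -0.8858 (negative in QIII)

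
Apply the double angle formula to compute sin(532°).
sin(532°) = 2 sin 266° cos 266° = 0.1392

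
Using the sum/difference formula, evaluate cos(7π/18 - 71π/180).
cos(7π/18 - 71π/180) = cos 7π/18 cos 71π/180 + sin 7π/18 sin 71π/180 = 0.9998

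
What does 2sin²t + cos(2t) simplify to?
2sin²t + cos(2t) = 1 (using Double angle)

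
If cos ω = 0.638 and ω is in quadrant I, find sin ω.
sin ω = 0.77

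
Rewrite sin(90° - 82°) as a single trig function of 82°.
sin(90° - 82°) = cos(82°)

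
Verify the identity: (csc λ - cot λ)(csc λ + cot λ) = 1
LHS = csc²λ - cot²λ = (1 + cot²λ) - cot²λ = 1 = RHS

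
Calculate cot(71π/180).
cot(71π/180) = 0.3443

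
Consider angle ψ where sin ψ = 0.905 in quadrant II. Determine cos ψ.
cos ψ = ±√(1 - sin²ψ) = -0.4254 (negative in QII)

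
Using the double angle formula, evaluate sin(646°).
sin(646°) = 2 sin 323° cos 323° = -0.9613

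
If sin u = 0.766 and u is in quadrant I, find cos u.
cos u = 0.6428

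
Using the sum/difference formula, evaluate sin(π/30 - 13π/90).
sin(π/30 - 13π/90) = sin π/30 cos 13π/90 - cos π/30 sin 13π/90 = -0.342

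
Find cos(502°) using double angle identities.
cos(502°) = cos²251° - sin²251° = -0.788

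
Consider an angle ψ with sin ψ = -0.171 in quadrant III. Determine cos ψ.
cos ψ = ±√(1 - sin²ψ) = -0.9853 (negative in QIII)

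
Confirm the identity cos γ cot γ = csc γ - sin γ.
RHS = 1/sin γ - sin γ = (1 - sin²γ)/sin γ = cos²γ/sin γ = cos γ · (cos γ/sin γ) = cos γ cot γ = LHS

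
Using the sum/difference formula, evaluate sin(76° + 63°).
sin(76° + 63°) = sin 76° cos 63° + cos 76° sin 63° = 0.6561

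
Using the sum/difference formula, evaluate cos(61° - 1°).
cos(61° - 1°) = cos 61° cos 1° + sin 61° sin 1° = 1/2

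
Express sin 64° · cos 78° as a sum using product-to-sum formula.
sin 64° cos 78° = (1/2)[sin(64°+78°) + sin(64°-78°)]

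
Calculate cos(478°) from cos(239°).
cos(478°) = cos²239° - sin²239° = -0.4695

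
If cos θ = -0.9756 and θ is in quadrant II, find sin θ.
sin θ = 0.2196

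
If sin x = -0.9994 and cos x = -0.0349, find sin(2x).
sin(2x) = 2 sin x cos x = 0.06976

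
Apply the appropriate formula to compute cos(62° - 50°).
cos(62° - 50°) = cos 62° cos 50° + sin 62° sin 50° = 0.9781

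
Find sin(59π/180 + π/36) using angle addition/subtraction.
sin(59π/180 + π/36) = sin 59π/180 cos π/36 + cos 59π/180 sin π/36 = 0.8988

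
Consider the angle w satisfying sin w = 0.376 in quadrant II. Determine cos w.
cos w = ±√(1 - sin²w) = -0.9266 (negative in QII)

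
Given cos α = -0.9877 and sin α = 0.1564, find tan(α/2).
tan(α/2) = sin α / (1 + cos α) = 12.72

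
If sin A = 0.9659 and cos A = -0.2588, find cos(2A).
cos(2A) = cos²A - sin²A = -0.866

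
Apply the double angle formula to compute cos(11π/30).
cos(11π/30) = cos²11π/60 - sin²11π/60 = 0.4067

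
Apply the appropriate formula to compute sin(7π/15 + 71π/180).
sin(7π/15 + 71π/180) = sin 7π/15 cos 71π/180 + cos 7π/15 sin 71π/180 = 0.4226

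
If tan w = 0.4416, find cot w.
cot w = 1/tan w = 2.264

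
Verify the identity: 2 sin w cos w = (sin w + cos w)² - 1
RHS = sin²w + 2 sin w cos w + cos²w - 1 = (sin²w + cos²w) + 2 sin w cos w - 1 = 1 + 2 sin w cos w - 1 = 2 sin w cos w = LHS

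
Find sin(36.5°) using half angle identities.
sin(36.5°) = √((1 - cos 73°)/2) = 0.5948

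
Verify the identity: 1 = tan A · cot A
RHS = (sin A/cos A) · (cos A/sin A) = 1 = LHS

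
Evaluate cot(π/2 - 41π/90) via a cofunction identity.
cot(π/2 - 41π/90) = tan(41π/90) = 7.115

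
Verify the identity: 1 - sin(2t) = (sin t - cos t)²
RHS = sin²t - 2 sin t cos t + cos²t = (sin²t + cos²t) - 2 sin t cos t = 1 - sin(2t) = LHS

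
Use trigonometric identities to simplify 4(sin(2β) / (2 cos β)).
4(sin(2β) / (2 cos β)) = 4(sin β) (using Double angle)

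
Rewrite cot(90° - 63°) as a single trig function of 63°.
cot(90° - 63°) = tan(63°)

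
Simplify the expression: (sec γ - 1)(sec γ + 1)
(sec γ - 1)(sec γ + 1) = tan²γ (using Diff. of squares)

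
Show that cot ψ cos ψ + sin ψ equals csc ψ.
LHS = cos²ψ/sin ψ + sin ψ = (cos²ψ + sin²ψ)/sin ψ = 1/sin ψ = csc ψ = RHS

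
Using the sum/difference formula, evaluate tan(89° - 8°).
tan(89° - 8°) = (tan 89° - tan 8°)/(1 + tan 89° tan 8°) = 6.314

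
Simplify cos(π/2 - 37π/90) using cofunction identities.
cos(π/2 - 37π/90) = sin(37π/90)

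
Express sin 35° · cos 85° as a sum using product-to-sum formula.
sin 35° cos 85° = (1/2)[sin(35°+85°) + sin(35°-85°)]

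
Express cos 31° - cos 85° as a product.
cos 31° - cos 85° = -2 sin(58°) sin(-27°)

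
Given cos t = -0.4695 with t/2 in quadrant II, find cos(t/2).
cos(t/2) = ±√((1 + cos t)/2); negative since t/2 ∈ QII, so cos(t/2) = -0.515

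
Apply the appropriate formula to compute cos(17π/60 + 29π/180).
cos(17π/60 + 29π/180) = cos 17π/60 cos 29π/180 - sin 17π/60 sin 29π/180 = 0.1736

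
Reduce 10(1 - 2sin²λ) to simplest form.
10(1 - 2sin²λ) = 10(cos(2λ)) (using Double angle)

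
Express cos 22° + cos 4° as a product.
cos 22° + cos 4° = 2 cos(13°) cos(9°)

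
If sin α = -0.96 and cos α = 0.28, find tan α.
tan α = sin α / cos α = -3.429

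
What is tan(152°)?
tan(152°) = -0.5317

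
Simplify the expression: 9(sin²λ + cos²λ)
9(sin²λ + cos²λ) = 9 (using Pythagorean identity)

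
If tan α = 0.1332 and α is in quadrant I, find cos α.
cos α = 0.9912 (using tan²α + 1 = sec²α)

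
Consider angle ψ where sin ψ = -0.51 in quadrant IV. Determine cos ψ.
cos ψ = √(1 - sin²ψ) = 0.8602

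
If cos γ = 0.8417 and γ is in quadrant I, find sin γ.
sin γ = 0.5399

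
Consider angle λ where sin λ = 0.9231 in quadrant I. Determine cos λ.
cos λ = √(1 - sin²λ) = 0.3846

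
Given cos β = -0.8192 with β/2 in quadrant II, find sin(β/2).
sin(β/2) = ±√((1 - cos β)/2); positive since β/2 ∈ QII, so sin(β/2) = 0.9537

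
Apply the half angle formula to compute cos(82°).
cos(82°) = √((1 + cos 164°)/2) = 0.1392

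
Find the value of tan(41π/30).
tan(41π/30) = 2.246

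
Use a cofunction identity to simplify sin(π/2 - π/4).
sin(π/2 - π/4) = cos(π/4)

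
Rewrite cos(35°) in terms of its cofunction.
cos(35°) = sin(90° - 35°) = sin(55°)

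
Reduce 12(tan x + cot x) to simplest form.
12(tan x + cot x) = 12(sec x csc x) (using Quotient identities)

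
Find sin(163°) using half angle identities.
sin(163°) = √((1 - cos 326°)/2) = 0.2924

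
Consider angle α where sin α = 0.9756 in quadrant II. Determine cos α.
cos α = ±√(1 - sin²α) = -0.2196 (negative in QII)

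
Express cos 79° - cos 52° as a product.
cos 79° - cos 52° = -2 sin(65.5°) sin(13.5°)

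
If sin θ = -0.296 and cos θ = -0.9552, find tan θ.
tan θ = sin θ / cos θ = 0.3099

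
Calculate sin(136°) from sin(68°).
sin(136°) = 2 sin 68° cos 68° = 0.6947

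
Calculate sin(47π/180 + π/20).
sin(47π/180 + π/20) = sin 47π/180 cos π/20 + cos 47π/180 sin π/20 = 0.829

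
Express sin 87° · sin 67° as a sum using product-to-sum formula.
sin 87° sin 67° = (1/2)[cos(87°-67°) - cos(87°+67°)]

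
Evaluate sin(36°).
sin(36°) = 0.5878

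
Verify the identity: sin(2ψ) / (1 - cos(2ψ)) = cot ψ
LHS = 2 sin ψ cos ψ / (2sin²ψ) = cos ψ/sin ψ = cot ψ = RHS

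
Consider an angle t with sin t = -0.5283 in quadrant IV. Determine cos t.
cos t = √(1 - sin²t) = 0.8491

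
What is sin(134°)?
sin(134°) = 0.7193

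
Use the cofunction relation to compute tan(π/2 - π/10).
tan(π/2 - π/10) = cot(π/10) = 3.078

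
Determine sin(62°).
sin(62°) = 0.8829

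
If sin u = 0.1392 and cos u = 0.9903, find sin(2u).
sin(2u) = 2 sin u cos u = 0.2757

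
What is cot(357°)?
cot(357°) = -19.08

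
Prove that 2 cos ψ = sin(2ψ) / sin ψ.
RHS = 2 sin ψ cos ψ / sin ψ = 2 cos ψ = LHS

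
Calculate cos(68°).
cos(68°) = 0.3746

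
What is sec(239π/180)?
sec(239π/180) = -1.942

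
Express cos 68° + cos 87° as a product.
cos 68° + cos 87° = 2 cos(77.5°) cos(-9.5°)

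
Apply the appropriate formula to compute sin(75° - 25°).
sin(75° - 25°) = sin 75° cos 25° - cos 75° sin 25° = 0.766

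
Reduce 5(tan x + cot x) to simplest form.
5(tan x + cot x) = 5(sec x csc x) (using Quotient identities)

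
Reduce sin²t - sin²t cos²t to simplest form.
sin²t - sin²t cos²t = sin⁴t (using Factoring)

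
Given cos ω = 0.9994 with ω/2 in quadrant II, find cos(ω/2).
cos(ω/2) = ±√((1 + cos ω)/2); negative since ω/2 ∈ QII, so cos(ω/2) = -0.9998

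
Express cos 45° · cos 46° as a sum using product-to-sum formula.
cos 45° cos 46° = (1/2)[cos(45°-46°) + cos(45°+46°)]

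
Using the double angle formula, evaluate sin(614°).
sin(614°) = 2 sin 307° cos 307° = -0.9613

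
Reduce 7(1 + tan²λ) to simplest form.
7(1 + tan²λ) = 7(sec²λ) (using Pythagorean identity)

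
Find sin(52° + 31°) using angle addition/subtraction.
sin(52° + 31°) = sin 52° cos 31° + cos 52° sin 31° = 0.9925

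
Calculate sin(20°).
sin(20°) = 0.342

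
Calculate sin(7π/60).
sin(7π/60) = 0.3584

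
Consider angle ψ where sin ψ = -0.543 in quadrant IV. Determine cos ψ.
cos ψ = √(1 - sin²ψ) = 0.8397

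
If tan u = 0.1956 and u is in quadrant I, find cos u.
cos u = 0.9814 (using tan²u + 1 = sec²u)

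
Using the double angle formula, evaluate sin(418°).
sin(418°) = 2 sin 209° cos 209° = 0.848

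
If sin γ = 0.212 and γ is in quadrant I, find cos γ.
cos γ = 0.9773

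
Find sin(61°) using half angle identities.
sin(61°) = √((1 - cos 122°)/2) = 0.8746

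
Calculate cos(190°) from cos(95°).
cos(190°) = cos²95° - sin²95° = -0.9848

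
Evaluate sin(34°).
sin(34°) = 0.5592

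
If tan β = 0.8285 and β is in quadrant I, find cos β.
cos β = 0.77 (using tan²β + 1 = sec²β)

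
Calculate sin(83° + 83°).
sin(83° + 83°) = sin 83° cos 83° + cos 83° sin 83° = 0.2419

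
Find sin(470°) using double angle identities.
sin(470°) = 2 sin 235° cos 235° = 0.9397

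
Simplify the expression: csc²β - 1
csc²β - 1 = cot²β (using Pythagorean identity)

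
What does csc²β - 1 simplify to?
csc²β - 1 = cot²β (using Pythagorean identity)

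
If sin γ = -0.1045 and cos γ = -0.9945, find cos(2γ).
cos(2γ) = cos²γ - sin²γ = 0.9781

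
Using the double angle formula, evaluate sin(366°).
sin(366°) = 2 sin 183° cos 183° = 0.1045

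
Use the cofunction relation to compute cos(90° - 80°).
cos(90° - 80°) = sin(80°) = 0.9848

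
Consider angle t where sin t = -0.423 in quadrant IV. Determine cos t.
cos t = √(1 - sin²t) = 0.9061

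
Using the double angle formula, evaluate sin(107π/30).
sin(107π/30) = 2 sin 107π/60 cos 107π/60 = -0.9781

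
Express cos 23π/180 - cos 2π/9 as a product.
cos 23π/180 - cos 2π/9 = -2 sin(7π/40) sin(-17π/360)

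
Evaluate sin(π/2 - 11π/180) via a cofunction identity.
sin(π/2 - 11π/180) = cos(11π/180) = 0.9816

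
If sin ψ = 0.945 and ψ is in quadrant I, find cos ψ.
cos ψ = 0.3271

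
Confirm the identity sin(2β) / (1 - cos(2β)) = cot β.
LHS = 2 sin β cos β / (2sin²β) = cos β/sin β = cot β = RHS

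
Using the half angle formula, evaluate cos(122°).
cos(122°) = -√((1 + cos 244°)/2) = -0.5299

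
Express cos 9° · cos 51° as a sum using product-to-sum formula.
cos 9° cos 51° = (1/2)[cos(9°-51°) + cos(9°+51°)]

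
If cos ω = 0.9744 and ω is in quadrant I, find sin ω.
sin ω = 0.2248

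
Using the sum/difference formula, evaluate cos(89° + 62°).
cos(89° + 62°) = cos 89° cos 62° - sin 89° sin 62° = -0.8746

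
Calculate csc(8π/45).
csc(8π/45) = 1.887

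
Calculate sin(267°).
sin(267°) = -0.9986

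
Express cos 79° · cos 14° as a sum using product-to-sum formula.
cos 79° cos 14° = (1/2)[cos(79°-14°) + cos(79°+14°)]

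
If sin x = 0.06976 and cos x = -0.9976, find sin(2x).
sin(2x) = 2 sin x cos x = -0.1392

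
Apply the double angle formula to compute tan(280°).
tan(280°) = 2 tan 140° / (1 - tan²140°) = -5.671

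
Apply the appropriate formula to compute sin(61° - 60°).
sin(61° - 60°) = sin 61° cos 60° - cos 61° sin 60° = 0.01745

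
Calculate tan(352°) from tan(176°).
tan(352°) = 2 tan 176° / (1 - tan²176°) = -0.1405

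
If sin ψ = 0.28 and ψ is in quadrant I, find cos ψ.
cos ψ = 0.96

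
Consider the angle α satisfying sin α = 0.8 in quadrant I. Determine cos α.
cos α = √(1 - sin²α) = 0.6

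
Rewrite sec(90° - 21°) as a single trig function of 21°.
sec(90° - 21°) = csc(21°)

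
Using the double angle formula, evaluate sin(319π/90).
sin(319π/90) = 2 sin 319π/180 cos 319π/180 = -0.9903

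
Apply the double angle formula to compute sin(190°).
sin(190°) = 2 sin 95° cos 95° = -0.1736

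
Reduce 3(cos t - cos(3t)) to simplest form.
3(cos t - cos(3t)) = 3(2 sin(2t) sin t) (using Sum-to-product)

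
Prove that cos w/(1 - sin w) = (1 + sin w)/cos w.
RHS = (1 + sin w)(1 - sin w) / (cos w(1 - sin w)) = (1 - sin²w) / (cos w(1 - sin w)) = cos²w / (cos w(1 - sin w)) = cos w/(1 - sin w) = LHS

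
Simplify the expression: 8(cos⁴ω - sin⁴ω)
8(cos⁴ω - sin⁴ω) = 8(cos(2ω)) (using Factoring + double angle)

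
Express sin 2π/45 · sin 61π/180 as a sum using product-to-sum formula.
sin 2π/45 sin 61π/180 = (1/2)[cos(2π/45-61π/180) - cos(2π/45+61π/180)]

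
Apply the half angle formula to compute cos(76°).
cos(76°) = √((1 + cos 152°)/2) = 0.2419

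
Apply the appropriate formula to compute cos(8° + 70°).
cos(8° + 70°) = cos 8° cos 70° - sin 8° sin 70° = 0.2079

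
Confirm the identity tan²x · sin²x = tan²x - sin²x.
RHS = sin²x/cos²x - sin²x = sin²x(1/cos²x - 1) = sin²x · (1 - cos²x)/cos²x = sin²x · sin²x/cos²x = sin²x · tan²x = LHS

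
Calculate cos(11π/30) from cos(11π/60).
cos(11π/30) = cos²11π/60 - sin²11π/60 = 0.4067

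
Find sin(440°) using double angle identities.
sin(440°) = 2 sin 220° cos 220° = 0.9848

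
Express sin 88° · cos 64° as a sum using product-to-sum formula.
sin 88° cos 64° = (1/2)[sin(88°+64°) + sin(88°-64°)]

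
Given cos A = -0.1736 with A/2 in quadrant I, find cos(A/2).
cos(A/2) = ±√((1 + cos A)/2); positive since A/2 ∈ QI, so cos(A/2) = 0.6428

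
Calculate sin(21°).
sin(21°) = 0.3584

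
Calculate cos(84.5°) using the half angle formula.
cos(84.5°) = √((1 + cos 169°)/2) = 0.09585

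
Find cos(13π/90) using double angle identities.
cos(13π/90) = cos²13π/180 - sin²13π/180 = 0.8988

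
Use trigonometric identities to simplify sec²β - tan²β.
sec²β - tan²β = 1 (using Pythagorean identity)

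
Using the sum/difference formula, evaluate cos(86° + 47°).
cos(86° + 47°) = cos 86° cos 47° - sin 86° sin 47° = -0.682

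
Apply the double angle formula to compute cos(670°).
cos(670°) = cos²335° - sin²335° = 0.6428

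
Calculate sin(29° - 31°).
sin(29° - 31°) = sin 29° cos 31° - cos 29° sin 31° = -0.0349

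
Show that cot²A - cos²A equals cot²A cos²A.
LHS = cos²A/sin²A - cos²A = cos²A(1/sin²A - 1) = cos²A · (1 - sin²A)/sin²A = cos²A · cos²A/sin²A = cos²A · cot²A = RHS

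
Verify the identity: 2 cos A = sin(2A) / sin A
RHS = 2 sin A cos A / sin A = 2 cos A = LHS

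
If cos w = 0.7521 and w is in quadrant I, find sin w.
sin w = 0.659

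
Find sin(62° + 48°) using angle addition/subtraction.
sin(62° + 48°) = sin 62° cos 48° + cos 62° sin 48° = 0.9397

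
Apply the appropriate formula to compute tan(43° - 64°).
tan(43° - 64°) = (tan 43° - tan 64°)/(1 + tan 43° tan 64°) = -0.3839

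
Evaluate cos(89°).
cos(89°) = 0.01745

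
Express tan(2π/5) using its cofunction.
tan(2π/5) = cot(π/2 - 2π/5) = cot(π/10)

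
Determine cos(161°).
cos(161°) = -0.9455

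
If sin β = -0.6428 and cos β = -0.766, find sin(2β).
sin(2β) = 2 sin β cos β = 0.9848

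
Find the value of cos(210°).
cos(210°) = -√3/2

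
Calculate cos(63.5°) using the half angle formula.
cos(63.5°) = √((1 + cos 127°)/2) = 0.4462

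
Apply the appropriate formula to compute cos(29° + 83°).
cos(29° + 83°) = cos 29° cos 83° - sin 29° sin 83° = -0.3746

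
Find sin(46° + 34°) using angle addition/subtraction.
sin(46° + 34°) = sin 46° cos 34° + cos 46° sin 34° = 0.9848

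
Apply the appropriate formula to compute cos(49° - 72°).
cos(49° - 72°) = cos 49° cos 72° + sin 49° sin 72° = 0.9205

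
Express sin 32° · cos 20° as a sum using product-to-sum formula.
sin 32° cos 20° = (1/2)[sin(32°+20°) + sin(32°-20°)]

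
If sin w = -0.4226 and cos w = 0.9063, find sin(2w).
sin(2w) = 2 sin w cos w = -0.766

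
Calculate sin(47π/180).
sin(47π/180) = 0.7314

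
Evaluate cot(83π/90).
cot(83π/90) = -4.011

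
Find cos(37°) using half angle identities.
cos(37°) = √((1 + cos 74°)/2) = 0.7986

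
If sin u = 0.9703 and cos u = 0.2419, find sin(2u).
sin(2u) = 2 sin u cos u = 0.4694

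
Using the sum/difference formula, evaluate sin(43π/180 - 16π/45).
sin(43π/180 - 16π/45) = sin 43π/180 cos 16π/45 - cos 43π/180 sin 16π/45 = -0.3584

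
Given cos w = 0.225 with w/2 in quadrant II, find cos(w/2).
cos(w/2) = ±√((1 + cos w)/2); negative since w/2 ∈ QII, so cos(w/2) = -0.7826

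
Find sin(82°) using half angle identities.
sin(82°) = √((1 - cos 164°)/2) = 0.9903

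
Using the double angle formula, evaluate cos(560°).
cos(560°) = cos²280° - sin²280° = -0.9397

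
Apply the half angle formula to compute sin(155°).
sin(155°) = √((1 - cos 310°)/2) = 0.4226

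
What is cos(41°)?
cos(41°) = 0.7547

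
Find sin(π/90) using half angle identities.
sin(π/90) = √((1 - cos π/45)/2) = 0.0349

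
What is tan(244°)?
tan(244°) = 2.05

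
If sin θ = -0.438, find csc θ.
csc θ = 1/sin θ = -2.283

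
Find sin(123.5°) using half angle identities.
sin(123.5°) = √((1 - cos 247°)/2) = 0.8339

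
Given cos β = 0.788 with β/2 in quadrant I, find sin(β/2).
sin(β/2) = ±√((1 - cos β)/2); positive since β/2 ∈ QI, so sin(β/2) = 0.3256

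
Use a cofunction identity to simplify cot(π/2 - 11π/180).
cot(π/2 - 11π/180) = tan(11π/180)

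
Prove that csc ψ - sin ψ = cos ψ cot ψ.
LHS = 1/sin ψ - sin ψ = (1 - sin²ψ)/sin ψ = cos²ψ/sin ψ = cos ψ · (cos ψ/sin ψ) = cos ψ cot ψ = RHS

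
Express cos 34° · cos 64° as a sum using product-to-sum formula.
cos 34° cos 64° = (1/2)[cos(34°-64°) + cos(34°+64°)]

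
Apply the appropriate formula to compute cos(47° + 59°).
cos(47° + 59°) = cos 47° cos 59° - sin 47° sin 59° = -0.2756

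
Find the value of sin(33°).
sin(33°) = 0.5446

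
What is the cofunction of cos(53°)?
cos(53°) = sin(90° - 53°) = sin(37°)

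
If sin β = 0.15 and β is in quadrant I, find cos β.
cos β = 0.9887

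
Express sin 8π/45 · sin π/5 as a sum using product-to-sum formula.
sin 8π/45 sin π/5 = (1/2)[cos(8π/45-π/5) - cos(8π/45+π/5)]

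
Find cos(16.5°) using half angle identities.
cos(16.5°) = √((1 + cos 33°)/2) = 0.9588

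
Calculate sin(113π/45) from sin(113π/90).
sin(113π/45) = 2 sin 113π/90 cos 113π/90 = 0.9994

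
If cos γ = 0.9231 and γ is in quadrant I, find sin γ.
sin γ = 0.3846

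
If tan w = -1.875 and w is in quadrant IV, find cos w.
cos w = 0.4706 (using tan²w + 1 = sec²w)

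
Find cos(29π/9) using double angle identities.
cos(29π/9) = cos²29π/18 - sin²29π/18 = -0.766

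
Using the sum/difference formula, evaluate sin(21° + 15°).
sin(21° + 15°) = sin 21° cos 15° + cos 21° sin 15° = 0.5878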